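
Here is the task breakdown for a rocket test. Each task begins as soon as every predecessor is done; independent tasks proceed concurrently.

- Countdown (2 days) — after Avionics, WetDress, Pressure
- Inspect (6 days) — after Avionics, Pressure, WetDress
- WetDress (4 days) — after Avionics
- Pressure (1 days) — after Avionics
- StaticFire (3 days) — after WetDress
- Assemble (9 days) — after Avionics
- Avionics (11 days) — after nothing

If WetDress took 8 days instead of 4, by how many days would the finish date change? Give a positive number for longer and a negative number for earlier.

4

The binding path is Avionics→WetDress→Inspect = 11+4+6 = 21; finish at 21 days.
WetDress lies on that path, so at 8 days the path becomes 25 days.
That remains the longest chain; total 25 days.
Change in finish: 25 − 21 = +4 days.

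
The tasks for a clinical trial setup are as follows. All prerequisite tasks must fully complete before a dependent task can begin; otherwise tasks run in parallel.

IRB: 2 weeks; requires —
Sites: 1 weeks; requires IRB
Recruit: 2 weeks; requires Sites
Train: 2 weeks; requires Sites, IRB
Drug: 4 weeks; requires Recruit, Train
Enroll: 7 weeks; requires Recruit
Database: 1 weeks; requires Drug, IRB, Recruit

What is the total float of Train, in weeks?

IRB→Sites→Recruit→Enroll = 2+1+2+7 = 12 sets the makespan at 12 weeks.
Train finishes as early as 5 and must finish by 7.
Float = 12 − 10 = 2.

2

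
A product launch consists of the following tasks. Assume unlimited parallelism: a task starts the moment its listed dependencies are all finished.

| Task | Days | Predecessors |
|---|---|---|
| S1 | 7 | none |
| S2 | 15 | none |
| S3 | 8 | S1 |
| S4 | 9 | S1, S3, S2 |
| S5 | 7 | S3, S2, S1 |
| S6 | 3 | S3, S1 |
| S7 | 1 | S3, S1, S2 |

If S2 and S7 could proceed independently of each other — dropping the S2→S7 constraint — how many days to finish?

Before: longest chain S1→S3→S4 = 7+8+9 = 24, finish 24.
Dropping S2→S7 doesn't change S7's earliest start (15); another predecessor still binds.
The longest chain is now S1→S3→S4 = 7+8+9 = 24, so the project takes 24 days.

24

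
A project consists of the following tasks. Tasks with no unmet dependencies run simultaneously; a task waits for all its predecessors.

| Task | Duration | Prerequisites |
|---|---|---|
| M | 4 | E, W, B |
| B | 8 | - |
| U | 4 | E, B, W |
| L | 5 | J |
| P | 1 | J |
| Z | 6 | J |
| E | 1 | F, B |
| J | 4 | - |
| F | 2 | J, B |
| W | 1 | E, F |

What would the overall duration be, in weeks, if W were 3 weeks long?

18

Critical path before the change: B→F→E→W→U = 8+2+1+1+4 = 16 giving 16 weeks.
W is on the critical path; changing it to 3 makes that path 18 weeks.
No other chain overtakes it, so the finish is 18 weeks.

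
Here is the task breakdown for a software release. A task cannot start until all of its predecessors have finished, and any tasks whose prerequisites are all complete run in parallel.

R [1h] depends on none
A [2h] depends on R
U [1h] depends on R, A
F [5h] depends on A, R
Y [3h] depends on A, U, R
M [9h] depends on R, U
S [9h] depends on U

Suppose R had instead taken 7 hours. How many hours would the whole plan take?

19

Baseline: R→A→U→M = 1+2+1+9 = 13 → 13 hours.
R lies on that path, so at 7 hours the path becomes 19 hours.
The critical path is still R→A→U→M; finish is now 19 hours.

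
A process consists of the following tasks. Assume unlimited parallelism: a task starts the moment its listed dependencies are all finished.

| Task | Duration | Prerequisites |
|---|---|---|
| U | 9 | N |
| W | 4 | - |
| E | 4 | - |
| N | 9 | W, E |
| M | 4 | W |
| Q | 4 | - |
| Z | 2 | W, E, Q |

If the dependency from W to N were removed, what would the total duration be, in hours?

Before: longest chain W→N→U = 4+9+9 = 22, finish 22.
Dropping W→N doesn't change N's earliest start (4); another predecessor still binds.
After: E→N→U = 4+9+9 = 22 → 22 hours.

22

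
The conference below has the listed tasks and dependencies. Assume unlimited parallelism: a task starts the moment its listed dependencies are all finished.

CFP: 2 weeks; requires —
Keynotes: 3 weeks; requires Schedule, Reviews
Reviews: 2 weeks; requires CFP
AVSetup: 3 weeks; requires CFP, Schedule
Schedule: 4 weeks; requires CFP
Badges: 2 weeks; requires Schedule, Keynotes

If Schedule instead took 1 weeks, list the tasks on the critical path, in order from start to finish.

CFP, Reviews, Keynotes, Badges

The binding path is CFP→Schedule→Keynotes→Badges = 2+4+3+2 = 11; finish at 11 weeks.
Schedule is on the critical path; changing it to 1 makes that path 8 weeks.
Now CFP→Reviews→Keynotes→Badges = 2+2+3+2 = 9 is longest, so the finish becomes 9 weeks.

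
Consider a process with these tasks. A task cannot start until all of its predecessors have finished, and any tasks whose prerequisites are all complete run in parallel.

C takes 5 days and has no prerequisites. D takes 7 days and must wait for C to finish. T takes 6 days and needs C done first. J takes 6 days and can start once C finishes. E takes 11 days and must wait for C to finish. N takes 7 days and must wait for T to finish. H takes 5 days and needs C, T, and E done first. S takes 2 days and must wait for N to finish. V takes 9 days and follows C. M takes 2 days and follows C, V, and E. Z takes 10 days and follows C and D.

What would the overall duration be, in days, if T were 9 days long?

23

The binding path is C→D→Z = 5+7+10 = 22; finish at 22 days.
T has 2 days of float (longest path through it is 20).
New critical path: C→T→N→S = 5+9+7+2 = 23 ⇒ 23 days.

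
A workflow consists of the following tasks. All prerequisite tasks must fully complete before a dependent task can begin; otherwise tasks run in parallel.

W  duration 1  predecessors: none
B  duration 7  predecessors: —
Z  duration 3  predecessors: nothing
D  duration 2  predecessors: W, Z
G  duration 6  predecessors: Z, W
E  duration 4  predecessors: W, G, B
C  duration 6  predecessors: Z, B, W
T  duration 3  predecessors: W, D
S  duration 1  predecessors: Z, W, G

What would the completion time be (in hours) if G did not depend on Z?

Original critical path: B→C = 7+6 = 13 ⇒ 13 hours.
Without Z→G, G's earliest start moves from 3 to 1.
The longest chain is now B→C = 7+6 = 13, so the project takes 13 hours.

13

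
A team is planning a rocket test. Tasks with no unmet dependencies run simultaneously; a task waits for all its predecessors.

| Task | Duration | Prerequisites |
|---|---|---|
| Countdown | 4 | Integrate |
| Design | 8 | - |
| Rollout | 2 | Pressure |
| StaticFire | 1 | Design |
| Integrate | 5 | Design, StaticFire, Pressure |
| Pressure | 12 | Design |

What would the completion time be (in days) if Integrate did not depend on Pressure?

22

Original critical path: Design→Pressure→Integrate→Countdown = 8+12+5+4 = 29 ⇒ 29 days.
Without Pressure→Integrate, Integrate's earliest start moves from 20 to 9.
The longest chain is now Design→Pressure→Rollout = 8+12+2 = 22, so the plan takes 22 days.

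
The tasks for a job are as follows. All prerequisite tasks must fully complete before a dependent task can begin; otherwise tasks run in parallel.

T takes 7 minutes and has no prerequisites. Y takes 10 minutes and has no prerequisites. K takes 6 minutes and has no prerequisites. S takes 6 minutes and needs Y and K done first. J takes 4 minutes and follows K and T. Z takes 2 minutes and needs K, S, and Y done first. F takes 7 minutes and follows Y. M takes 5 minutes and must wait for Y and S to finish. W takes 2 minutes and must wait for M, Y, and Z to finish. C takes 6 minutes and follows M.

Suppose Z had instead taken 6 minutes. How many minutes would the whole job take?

27

Actual critical path: Y→S→M→C = 10+6+5+6 = 27 ⇒ 27 minutes.
Z has 7 minutes of float (longest path through it is 20).
The critical path is still Y→S→M→C; finish is now 27 minutes.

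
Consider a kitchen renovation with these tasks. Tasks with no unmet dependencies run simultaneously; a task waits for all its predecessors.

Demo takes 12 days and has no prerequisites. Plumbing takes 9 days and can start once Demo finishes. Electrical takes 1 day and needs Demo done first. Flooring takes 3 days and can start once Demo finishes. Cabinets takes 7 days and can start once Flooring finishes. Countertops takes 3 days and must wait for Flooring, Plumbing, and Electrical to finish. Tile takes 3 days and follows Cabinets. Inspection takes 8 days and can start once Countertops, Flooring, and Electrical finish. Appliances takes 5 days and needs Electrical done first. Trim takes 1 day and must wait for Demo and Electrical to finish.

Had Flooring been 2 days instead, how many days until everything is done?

As given, the longest chain is Demo→Plumbing→Countertops→Inspection = 12+9+3+8 = 32, so the finish is 32 days.
Flooring is off the critical path — its longest chain is 26 days, giving 6 of slack.
The critical path is still Demo→Plumbing→Countertops→Inspection; finish is now 32 days.

32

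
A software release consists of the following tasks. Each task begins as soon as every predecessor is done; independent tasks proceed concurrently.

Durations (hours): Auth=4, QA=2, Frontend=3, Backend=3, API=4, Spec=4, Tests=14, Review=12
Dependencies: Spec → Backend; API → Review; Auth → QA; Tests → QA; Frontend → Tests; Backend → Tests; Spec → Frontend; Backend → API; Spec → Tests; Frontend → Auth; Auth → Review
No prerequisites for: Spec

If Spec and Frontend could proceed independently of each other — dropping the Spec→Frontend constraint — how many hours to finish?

Original critical path: Spec→Backend→API→Review = 4+3+4+12 = 23 ⇒ 23 hours.
Without Spec→Frontend, Frontend's earliest start moves from 4 to 0.
After: Spec→Backend→API→Review = 4+3+4+12 = 23 → 23 hours.

23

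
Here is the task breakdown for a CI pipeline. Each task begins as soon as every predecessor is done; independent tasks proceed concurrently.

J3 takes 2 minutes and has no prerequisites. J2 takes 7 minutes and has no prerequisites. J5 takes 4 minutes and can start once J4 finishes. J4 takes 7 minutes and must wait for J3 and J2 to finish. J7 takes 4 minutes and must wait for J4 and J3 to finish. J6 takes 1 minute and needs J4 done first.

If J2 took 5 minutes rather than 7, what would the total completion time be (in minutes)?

16

The binding path is J2→J4→J5 = 7+7+4 = 18; finish at 18 minutes.
J2 lies on that path, so at 5 minutes the path becomes 16 minutes.
That remains the longest chain; total 16 minutes.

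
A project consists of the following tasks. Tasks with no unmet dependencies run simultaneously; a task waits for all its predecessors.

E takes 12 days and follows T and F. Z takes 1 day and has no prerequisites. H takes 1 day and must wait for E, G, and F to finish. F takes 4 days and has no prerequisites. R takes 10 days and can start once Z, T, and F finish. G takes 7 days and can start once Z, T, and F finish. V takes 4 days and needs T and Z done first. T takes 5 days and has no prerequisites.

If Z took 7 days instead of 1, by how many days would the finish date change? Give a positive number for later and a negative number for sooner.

The binding path is T→E→H = 5+12+1 = 18; finish at 18 days.
The longest path through Z is only 11 days, so Z has float 7.
That remains the longest chain; total 18 days.
Change in finish: 18 − 18 = +0 days.

0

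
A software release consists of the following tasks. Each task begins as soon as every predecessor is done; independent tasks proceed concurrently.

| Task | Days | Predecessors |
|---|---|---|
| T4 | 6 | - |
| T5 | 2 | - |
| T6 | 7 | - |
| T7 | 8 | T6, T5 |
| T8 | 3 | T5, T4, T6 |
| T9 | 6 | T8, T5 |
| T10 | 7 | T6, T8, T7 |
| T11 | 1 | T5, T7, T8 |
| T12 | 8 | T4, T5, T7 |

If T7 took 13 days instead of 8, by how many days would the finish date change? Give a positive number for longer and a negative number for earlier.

5

As given, the longest chain is T6→T7→T12 = 7+8+8 = 23, so the finish is 23 days.
T7 is on the critical path; changing it to 13 makes that path 28 days.
No other chain overtakes it, so the finish is 28 days.
Change in finish: 28 − 23 = +5 days.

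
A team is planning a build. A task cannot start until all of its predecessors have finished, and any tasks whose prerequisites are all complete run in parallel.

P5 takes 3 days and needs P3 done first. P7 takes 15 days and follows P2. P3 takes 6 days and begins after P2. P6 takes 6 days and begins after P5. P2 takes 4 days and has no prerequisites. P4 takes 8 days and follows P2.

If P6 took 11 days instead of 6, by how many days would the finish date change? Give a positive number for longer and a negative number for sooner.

5

As given, the longest chain is P2→P3→P5→P6 = 4+6+3+6 = 19, so the finish is 19 days.
P6 lies on that path, so at 11 days the path becomes 24 days.
No other chain overtakes it, so the finish is 24 days.
Change in finish: 24 − 19 = +5 days.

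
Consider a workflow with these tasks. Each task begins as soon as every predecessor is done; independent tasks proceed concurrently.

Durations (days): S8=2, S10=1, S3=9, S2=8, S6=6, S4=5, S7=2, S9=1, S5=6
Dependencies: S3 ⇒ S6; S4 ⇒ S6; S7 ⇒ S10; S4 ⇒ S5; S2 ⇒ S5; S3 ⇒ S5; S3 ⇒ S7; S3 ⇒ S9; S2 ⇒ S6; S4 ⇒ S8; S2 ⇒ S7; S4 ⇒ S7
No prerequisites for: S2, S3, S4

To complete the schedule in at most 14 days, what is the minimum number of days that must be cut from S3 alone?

Current finish: 15 days; target: 14.
S3 is on every critical path, so each day cut from S3 cuts the finish by one (this holds down to a finish of 14).
Need 15 − 14 = 1 day off S3 → S3 becomes 8 days, finish becomes 14.

1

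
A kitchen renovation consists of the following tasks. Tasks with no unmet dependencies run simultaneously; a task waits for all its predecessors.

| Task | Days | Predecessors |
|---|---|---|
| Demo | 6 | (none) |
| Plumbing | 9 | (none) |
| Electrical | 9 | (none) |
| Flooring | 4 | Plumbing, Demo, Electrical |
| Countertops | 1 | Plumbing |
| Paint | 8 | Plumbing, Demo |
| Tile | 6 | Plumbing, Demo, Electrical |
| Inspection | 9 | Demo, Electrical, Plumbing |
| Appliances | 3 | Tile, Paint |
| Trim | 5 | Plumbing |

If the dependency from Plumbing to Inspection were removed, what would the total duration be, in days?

With the dependency in place, Plumbing→Paint→Appliances = 9+8+3 = 20 sets the finish at 20 days.
Dropping Plumbing→Inspection doesn't change Inspection's earliest start (9); another predecessor still binds.
The longest chain is now Plumbing→Paint→Appliances = 9+8+3 = 20, so the project takes 20 days.

20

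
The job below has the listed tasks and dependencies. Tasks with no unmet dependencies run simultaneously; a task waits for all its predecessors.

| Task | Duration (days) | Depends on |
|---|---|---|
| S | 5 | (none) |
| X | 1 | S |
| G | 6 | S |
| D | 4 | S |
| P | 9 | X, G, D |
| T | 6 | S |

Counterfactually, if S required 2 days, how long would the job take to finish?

Baseline: S→G→P = 5+6+9 = 20 → 20 days.
S lies on that path, so at 2 days the path becomes 17 days.
That remains the longest chain; total 17 days.

17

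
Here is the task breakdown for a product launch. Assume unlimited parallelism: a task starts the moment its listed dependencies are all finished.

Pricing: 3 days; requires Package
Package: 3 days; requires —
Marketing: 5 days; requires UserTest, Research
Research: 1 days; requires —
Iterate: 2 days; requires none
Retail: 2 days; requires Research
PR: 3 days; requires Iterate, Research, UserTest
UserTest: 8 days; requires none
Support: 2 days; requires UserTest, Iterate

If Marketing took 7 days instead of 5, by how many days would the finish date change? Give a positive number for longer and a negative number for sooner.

2

Baseline: UserTest→Marketing = 8+5 = 13 → 13 days.
Marketing is on the critical path; changing it to 7 makes that path 15 days.
No other chain overtakes it, so the finish is 15 days.
Change in finish: 15 − 13 = +2 days.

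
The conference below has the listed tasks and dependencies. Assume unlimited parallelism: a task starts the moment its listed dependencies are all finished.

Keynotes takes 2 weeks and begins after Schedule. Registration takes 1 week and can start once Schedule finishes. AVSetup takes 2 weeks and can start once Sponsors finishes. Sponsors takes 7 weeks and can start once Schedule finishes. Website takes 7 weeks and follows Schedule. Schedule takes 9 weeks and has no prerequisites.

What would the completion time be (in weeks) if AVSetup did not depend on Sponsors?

16

Original critical path: Schedule→Sponsors→AVSetup = 9+7+2 = 18 ⇒ 18 weeks.
Without Sponsors→AVSetup, AVSetup's earliest start moves from 16 to 0.
The longest chain is now Schedule→Sponsors = 9+7 = 16, so the plan takes 16 weeks.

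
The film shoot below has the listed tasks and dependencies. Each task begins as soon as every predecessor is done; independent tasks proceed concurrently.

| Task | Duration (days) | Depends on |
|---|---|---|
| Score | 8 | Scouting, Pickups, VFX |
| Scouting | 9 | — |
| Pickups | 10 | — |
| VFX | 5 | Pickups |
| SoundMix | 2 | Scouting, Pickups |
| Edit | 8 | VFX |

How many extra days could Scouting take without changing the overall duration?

6

Pickups→VFX→Edit = 10+5+8 = 23 sets the makespan at 23 days.
Longest path through Scouting: 17 days (earliest finish 9, latest finish 15).
So Scouting can slip 15 − 9 = 6 days.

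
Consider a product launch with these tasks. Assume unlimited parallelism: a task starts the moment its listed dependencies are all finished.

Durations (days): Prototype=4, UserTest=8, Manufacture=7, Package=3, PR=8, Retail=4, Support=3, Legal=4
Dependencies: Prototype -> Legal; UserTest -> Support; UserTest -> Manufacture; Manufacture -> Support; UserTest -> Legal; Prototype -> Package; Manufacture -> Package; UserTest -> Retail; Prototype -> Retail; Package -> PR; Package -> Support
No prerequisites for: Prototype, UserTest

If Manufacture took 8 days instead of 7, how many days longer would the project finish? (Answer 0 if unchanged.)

The binding path is UserTest→Manufacture→Package→PR = 8+7+3+8 = 26; finish at 26 days.
Manufacture lies on that path, so at 8 days the path becomes 27 days.
No other chain overtakes it, so the finish is 27 days.
Change in finish: 27 − 26 = +1 days.

1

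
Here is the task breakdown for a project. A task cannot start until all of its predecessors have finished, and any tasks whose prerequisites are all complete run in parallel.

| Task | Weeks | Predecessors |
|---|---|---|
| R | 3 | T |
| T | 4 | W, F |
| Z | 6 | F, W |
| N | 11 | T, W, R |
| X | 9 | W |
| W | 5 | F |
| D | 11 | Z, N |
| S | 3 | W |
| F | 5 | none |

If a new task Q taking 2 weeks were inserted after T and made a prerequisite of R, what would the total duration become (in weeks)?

41

Originally the project takes 39 weeks.
With Q inserted, R now waits for max(T, Q).
New critical path: F→W→T→Q→R→N→D = 5+5+4+2+3+11+11 = 41 ⇒ 41 weeks.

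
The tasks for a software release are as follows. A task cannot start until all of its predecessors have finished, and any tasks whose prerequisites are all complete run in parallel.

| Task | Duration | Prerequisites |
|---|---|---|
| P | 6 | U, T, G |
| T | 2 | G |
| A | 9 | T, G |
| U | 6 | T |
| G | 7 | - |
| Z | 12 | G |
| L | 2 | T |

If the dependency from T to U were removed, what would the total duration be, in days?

19

With the dependency in place, G→T→U→P = 7+2+6+6 = 21 sets the finish at 21 days.
Without T→U, U's earliest start moves from 9 to 0.
New critical path: G→Z = 7+12 = 19 ⇒ 19 days.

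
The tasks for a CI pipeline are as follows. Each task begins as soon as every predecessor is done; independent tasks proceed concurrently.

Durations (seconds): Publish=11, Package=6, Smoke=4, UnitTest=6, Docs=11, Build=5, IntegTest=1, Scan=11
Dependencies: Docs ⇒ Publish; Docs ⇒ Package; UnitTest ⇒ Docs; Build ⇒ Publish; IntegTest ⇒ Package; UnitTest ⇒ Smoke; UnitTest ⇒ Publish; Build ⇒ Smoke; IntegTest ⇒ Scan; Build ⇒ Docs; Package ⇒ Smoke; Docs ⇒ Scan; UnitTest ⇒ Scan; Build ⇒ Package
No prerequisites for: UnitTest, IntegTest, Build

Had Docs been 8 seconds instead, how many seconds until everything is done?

Actual critical path: UnitTest→Docs→Scan = 6+11+11 = 28 ⇒ 28 seconds.
Docs is on the critical path; changing it to 8 makes that path 25 seconds.
That remains the longest chain; total 25 seconds.

25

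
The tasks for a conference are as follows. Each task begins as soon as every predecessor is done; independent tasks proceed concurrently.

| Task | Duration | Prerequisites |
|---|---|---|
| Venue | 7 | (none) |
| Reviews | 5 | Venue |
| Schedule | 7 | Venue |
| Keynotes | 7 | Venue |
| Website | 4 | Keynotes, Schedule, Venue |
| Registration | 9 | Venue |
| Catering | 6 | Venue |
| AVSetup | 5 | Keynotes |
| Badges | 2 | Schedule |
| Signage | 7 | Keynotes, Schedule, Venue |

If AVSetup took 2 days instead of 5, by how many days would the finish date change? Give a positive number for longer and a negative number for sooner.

As given, the longest chain is Venue→Schedule→Signage = 7+7+7 = 21, so the finish is 21 days.
AVSetup has 2 days of float (longest path through it is 19).
That remains the longest chain; total 21 days.
Change in finish: 21 − 21 = +0 days.

0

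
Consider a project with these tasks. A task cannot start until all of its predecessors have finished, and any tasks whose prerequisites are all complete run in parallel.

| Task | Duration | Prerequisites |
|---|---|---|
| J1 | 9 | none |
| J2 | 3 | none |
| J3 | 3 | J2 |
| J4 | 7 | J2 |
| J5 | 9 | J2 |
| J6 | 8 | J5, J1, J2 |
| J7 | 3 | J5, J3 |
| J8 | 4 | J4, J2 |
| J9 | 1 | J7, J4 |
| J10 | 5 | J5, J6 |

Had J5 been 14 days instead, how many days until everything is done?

30

Baseline: J2→J5→J6→J10 = 3+9+8+5 = 25 → 25 days.
J5 lies on that path, so at 14 days the path becomes 30 days.
The critical path is still J2→J5→J6→J10; finish is now 30 days.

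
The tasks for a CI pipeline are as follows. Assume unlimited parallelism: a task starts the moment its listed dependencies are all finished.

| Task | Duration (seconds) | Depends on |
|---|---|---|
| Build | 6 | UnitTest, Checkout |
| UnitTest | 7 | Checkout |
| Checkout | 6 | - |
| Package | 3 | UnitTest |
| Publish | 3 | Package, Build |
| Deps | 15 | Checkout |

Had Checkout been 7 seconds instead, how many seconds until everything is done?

Baseline: Checkout→UnitTest→Build→Publish = 6+7+6+3 = 22 → 22 seconds.
Since Checkout is critical, the +1 change carries straight to that chain (now 23 seconds).
The critical path is still Checkout→UnitTest→Build→Publish; finish is now 23 seconds.

23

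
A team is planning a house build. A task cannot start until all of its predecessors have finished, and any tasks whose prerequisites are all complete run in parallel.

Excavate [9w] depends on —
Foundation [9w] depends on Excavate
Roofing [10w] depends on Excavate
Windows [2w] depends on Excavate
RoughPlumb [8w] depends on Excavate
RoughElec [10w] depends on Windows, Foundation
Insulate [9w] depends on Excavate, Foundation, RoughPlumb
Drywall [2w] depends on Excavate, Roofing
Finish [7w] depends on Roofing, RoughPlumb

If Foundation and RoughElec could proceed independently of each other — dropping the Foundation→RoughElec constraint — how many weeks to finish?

27

Before: longest chain Excavate→Foundation→RoughElec = 9+9+10 = 28, finish 28.
Without Foundation→RoughElec, RoughElec's earliest start moves from 18 to 11.
The longest chain is now Excavate→Foundation→Insulate = 9+9+9 = 27, so the project takes 27 weeks.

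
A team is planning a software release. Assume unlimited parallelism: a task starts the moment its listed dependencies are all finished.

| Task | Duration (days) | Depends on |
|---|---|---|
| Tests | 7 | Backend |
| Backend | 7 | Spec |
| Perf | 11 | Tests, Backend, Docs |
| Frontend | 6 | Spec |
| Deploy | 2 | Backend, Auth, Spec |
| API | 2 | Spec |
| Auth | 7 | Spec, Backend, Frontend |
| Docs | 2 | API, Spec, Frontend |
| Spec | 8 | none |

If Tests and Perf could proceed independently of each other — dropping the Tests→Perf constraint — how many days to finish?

27

With the dependency in place, Spec→Backend→Tests→Perf = 8+7+7+11 = 33 sets the finish at 33 days.
Without Tests→Perf, Perf's earliest start moves from 22 to 16.
The longest chain is now Spec→Frontend→Docs→Perf = 8+6+2+11 = 27, so the software release takes 27 days.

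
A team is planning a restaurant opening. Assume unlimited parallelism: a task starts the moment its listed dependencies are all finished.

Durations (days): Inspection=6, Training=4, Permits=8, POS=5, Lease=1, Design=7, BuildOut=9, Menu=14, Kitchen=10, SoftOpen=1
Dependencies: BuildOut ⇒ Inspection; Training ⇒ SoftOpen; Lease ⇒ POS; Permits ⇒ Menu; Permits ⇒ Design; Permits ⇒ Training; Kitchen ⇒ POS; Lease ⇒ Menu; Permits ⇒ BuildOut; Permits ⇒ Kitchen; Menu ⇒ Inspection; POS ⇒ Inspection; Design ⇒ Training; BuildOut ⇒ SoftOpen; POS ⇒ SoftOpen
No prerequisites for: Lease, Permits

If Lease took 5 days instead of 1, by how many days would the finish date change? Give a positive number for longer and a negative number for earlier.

Baseline: Permits→Kitchen→POS→Inspection = 8+10+5+6 = 29 → 29 days.
The longest path through Lease is only 21 days, so Lease has float 8.
That remains the longest chain; total 29 days.
Change in finish: 29 − 29 = +0 days.

0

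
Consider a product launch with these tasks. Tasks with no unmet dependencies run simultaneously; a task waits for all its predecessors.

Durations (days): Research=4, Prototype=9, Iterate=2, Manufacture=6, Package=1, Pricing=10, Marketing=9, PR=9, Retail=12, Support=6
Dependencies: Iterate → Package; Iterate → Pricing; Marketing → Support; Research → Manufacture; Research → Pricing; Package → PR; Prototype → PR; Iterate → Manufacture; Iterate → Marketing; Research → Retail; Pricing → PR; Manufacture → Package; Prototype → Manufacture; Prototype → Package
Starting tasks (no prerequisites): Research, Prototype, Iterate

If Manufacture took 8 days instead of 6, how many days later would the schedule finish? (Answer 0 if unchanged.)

2

Critical path before the change: Prototype→Manufacture→Package→PR = 9+6+1+9 = 25 giving 25 days.
Manufacture lies on that path, so at 8 days the path becomes 27 days.
The critical path is still Prototype→Manufacture→Package→PR; finish is now 27 days.
Change in finish: 27 − 25 = +2 days.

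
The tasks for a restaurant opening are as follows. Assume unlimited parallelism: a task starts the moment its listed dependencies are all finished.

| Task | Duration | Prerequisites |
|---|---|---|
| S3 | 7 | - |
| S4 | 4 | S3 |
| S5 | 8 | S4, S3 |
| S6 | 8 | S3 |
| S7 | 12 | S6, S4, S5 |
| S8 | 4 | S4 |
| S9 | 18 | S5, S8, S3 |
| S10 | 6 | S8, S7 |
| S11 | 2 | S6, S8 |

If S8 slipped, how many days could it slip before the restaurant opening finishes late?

The longest chain is S3→S4→S5→S7→S10 = 7+4+8+12+6 = 37; overall finish 37 days.
Longest path through S8: 33 days (earliest finish 15, latest finish 19).
Float = 37 − 33 = 4.

4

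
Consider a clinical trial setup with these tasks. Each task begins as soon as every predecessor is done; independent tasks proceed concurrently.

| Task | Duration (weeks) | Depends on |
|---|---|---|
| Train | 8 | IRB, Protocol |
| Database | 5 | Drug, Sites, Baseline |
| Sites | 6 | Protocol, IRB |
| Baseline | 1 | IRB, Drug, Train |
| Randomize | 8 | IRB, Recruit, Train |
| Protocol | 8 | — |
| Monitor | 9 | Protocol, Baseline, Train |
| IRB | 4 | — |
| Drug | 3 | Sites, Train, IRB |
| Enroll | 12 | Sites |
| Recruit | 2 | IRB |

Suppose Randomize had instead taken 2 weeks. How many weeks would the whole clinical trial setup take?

Critical path before the change: Protocol→Train→Drug→Baseline→Monitor = 8+8+3+1+9 = 29 giving 29 weeks.
Randomize has 5 weeks of float (longest path through it is 24).
That remains the longest chain; total 29 weeks.

29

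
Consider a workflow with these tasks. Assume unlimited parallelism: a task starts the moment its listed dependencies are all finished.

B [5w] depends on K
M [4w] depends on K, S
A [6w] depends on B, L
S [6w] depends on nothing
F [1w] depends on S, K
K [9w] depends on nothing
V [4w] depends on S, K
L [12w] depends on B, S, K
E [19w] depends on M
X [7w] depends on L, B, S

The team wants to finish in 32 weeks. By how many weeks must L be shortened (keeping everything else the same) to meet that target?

1

Current finish: 33 weeks; target: 32.
L is on every critical path, so each week cut from L cuts the finish by one (this holds down to a finish of 32).
Need 33 − 32 = 1 week off L → L becomes 11 weeks, finish becomes 32.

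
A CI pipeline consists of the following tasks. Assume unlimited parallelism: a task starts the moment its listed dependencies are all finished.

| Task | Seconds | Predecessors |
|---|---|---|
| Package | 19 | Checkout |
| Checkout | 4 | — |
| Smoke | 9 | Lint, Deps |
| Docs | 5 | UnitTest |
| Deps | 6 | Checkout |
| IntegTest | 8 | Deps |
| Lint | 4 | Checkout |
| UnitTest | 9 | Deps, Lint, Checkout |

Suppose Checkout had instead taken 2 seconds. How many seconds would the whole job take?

As given, the longest chain is Checkout→Deps→UnitTest→Docs = 4+6+9+5 = 24, so the finish is 24 seconds.
Checkout is on the critical path; changing it to 2 makes that path 22 seconds.
The critical path is still Checkout→Deps→UnitTest→Docs; finish is now 22 seconds.

22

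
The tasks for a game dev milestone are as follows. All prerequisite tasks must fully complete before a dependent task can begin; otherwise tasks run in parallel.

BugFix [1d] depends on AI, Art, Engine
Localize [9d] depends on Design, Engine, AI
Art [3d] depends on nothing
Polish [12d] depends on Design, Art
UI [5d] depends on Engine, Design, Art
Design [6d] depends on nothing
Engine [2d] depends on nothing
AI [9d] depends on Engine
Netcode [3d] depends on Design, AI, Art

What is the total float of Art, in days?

The longest chain is Engine→AI→Localize = 2+9+9 = 20; overall finish 20 days.
Longest path through Art: 15 days (earliest finish 3, latest finish 8).
So Art can slip 8 − 3 = 5 days.

5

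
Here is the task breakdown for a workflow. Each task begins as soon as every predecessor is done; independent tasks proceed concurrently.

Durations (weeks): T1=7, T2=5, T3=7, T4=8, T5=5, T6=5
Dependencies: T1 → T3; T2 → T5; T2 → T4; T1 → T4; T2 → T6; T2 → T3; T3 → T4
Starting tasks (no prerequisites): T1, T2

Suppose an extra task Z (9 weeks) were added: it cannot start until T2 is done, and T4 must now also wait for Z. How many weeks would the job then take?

22

Originally the job takes 22 weeks.
With Z inserted, T4 now waits for max(T2, T3, T1, Z).
New critical path: T1→T3→T4 = 7+7+8 = 22 ⇒ 22 weeks.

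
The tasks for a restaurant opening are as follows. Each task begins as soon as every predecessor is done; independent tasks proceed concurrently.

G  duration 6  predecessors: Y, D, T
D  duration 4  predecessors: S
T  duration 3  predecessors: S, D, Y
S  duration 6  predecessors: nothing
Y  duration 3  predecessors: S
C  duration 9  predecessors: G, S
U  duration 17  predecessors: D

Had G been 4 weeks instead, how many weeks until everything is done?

The binding path is S→D→T→G→C = 6+4+3+6+9 = 28; finish at 28 weeks.
G is on the critical path; changing it to 4 makes that path 26 weeks.
New critical path: S→D→U = 6+4+17 = 27 ⇒ 27 weeks.

27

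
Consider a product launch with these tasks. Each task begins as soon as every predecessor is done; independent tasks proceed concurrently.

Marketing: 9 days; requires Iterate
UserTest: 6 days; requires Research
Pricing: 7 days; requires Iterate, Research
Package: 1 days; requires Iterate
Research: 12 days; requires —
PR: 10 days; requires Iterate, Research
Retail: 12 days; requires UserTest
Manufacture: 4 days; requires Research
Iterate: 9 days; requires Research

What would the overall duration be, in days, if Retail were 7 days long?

Actual critical path: Research→Iterate→PR = 12+9+10 = 31 ⇒ 31 days.
Retail has 1 day of float (longest path through it is 30).
No other chain overtakes it, so the finish is 31 days.

31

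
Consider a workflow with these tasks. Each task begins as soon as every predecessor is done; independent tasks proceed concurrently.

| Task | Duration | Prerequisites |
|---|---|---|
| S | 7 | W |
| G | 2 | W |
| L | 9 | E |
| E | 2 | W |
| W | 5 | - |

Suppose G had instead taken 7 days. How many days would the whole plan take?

16

The binding path is W→E→L = 5+2+9 = 16; finish at 16 days.
The longest path through G is only 7 days, so G has float 9.
No other chain overtakes it, so the finish is 16 days.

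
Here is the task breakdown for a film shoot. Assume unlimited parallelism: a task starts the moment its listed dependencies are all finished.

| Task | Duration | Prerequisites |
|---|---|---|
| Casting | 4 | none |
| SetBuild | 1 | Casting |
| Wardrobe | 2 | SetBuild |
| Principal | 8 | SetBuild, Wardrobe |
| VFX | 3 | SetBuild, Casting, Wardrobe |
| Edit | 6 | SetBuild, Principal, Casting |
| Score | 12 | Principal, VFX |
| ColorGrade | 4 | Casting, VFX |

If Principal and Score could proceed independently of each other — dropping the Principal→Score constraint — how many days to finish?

Before: longest chain Casting→SetBuild→Wardrobe→Principal→Score = 4+1+2+8+12 = 27, finish 27.
Without Principal→Score, Score's earliest start moves from 15 to 10.
After: Casting→SetBuild→Wardrobe→VFX→Score = 4+1+2+3+12 = 22 → 22 days.

22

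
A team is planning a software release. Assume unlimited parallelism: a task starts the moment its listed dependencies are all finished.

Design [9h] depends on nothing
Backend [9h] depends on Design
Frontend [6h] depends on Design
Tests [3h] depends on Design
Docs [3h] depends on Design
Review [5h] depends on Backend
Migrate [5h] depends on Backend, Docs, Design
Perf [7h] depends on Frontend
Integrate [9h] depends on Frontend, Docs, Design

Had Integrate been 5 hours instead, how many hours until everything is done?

23

Baseline: Design→Frontend→Integrate = 9+6+9 = 24 → 24 hours.
Integrate is on the critical path; changing it to 5 makes that path 20 hours.
New critical path: Design→Backend→Review = 9+9+5 = 23 ⇒ 23 hours.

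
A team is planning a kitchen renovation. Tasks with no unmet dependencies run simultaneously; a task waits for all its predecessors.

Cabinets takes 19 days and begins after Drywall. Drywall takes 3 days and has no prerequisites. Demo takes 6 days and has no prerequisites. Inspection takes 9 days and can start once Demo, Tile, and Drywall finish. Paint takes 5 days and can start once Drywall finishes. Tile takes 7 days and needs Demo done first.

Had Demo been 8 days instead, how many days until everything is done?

The binding path is Demo→Tile→Inspection = 6+7+9 = 22; finish at 22 days.
Demo lies on that path, so at 8 days the path becomes 24 days.
No other chain overtakes it, so the finish is 24 days.

24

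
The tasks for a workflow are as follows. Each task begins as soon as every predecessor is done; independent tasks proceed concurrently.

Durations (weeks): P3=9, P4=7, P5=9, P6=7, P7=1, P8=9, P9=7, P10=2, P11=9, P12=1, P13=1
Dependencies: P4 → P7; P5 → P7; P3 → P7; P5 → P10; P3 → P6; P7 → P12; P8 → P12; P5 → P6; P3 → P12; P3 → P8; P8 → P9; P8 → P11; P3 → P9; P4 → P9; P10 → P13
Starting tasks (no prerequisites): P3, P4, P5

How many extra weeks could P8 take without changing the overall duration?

0

P3→P8→P11 = 9+9+9 = 27 sets the makespan at 27 weeks.
P8 finishes as early as 18 and must finish by 18.
So P8 can slip 18 − 18 = 0 weeks.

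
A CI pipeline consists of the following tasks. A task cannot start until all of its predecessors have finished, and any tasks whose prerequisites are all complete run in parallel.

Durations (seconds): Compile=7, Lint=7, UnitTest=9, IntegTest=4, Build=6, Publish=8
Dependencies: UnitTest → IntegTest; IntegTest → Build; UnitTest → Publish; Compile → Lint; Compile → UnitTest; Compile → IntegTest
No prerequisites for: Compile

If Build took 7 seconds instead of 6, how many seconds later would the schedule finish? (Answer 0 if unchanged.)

1

As given, the longest chain is Compile→UnitTest→IntegTest→Build = 7+9+4+6 = 26, so the finish is 26 seconds.
Since Build is critical, the +1 change carries straight to that chain (now 27 seconds).
That remains the longest chain; total 27 seconds.
Change in finish: 27 − 26 = +1 seconds.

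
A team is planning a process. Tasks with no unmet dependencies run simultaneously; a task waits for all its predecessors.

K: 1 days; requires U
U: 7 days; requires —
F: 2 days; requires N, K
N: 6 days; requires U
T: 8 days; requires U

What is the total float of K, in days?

The longest chain is U→N→F = 7+6+2 = 15; overall finish 15 days.
K finishes as early as 8 and must finish by 13.
So K can slip 13 − 8 = 5 days.

5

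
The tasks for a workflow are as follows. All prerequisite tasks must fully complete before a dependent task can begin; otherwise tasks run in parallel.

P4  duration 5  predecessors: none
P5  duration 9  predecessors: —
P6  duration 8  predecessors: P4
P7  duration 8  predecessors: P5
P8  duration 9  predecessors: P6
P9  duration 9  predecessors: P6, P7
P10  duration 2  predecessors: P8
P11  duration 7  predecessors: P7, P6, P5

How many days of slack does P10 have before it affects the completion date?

The longest chain is P5→P7→P9 = 9+8+9 = 26; overall finish 26 days.
The longest chain containing P10 totals 24 days.
Slack of P10 = 24 − 22 = 2 days.

2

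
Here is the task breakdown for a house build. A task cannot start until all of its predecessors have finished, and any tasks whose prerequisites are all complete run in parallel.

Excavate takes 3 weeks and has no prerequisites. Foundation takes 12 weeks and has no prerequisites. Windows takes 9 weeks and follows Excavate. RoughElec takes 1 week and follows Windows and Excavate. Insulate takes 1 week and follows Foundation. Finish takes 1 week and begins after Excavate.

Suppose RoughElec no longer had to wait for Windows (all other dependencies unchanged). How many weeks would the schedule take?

13

Original critical path: Excavate→Windows→RoughElec = 3+9+1 = 13 ⇒ 13 weeks.
Without Windows→RoughElec, RoughElec's earliest start moves from 12 to 3.
After: Foundation→Insulate = 12+1 = 13 → 13 weeks.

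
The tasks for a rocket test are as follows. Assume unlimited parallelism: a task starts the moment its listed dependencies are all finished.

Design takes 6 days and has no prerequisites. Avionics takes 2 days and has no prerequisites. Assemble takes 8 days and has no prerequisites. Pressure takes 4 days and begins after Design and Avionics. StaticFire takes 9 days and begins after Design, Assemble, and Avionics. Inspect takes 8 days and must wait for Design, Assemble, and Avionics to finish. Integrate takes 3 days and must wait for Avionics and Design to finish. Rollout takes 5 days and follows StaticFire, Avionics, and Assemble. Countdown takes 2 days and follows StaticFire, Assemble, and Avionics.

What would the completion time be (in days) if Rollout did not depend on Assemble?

Original critical path: Assemble→StaticFire→Rollout = 8+9+5 = 22 ⇒ 22 days.
Dropping Assemble→Rollout doesn't change Rollout's earliest start (17); another predecessor still binds.
After: Assemble→StaticFire→Rollout = 8+9+5 = 22 → 22 days.

22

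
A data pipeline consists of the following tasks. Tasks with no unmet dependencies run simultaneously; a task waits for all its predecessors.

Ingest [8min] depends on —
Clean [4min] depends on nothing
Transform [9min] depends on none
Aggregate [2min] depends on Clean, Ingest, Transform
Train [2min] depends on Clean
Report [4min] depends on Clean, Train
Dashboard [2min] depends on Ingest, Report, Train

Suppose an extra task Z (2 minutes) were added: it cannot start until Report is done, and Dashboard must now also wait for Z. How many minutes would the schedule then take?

14

Originally the schedule takes 12 minutes.
With Z inserted, Dashboard now waits for max(Ingest, Report, Train, Z).
New critical path: Clean→Train→Report→Z→Dashboard = 4+2+4+2+2 = 14 ⇒ 14 minutes.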